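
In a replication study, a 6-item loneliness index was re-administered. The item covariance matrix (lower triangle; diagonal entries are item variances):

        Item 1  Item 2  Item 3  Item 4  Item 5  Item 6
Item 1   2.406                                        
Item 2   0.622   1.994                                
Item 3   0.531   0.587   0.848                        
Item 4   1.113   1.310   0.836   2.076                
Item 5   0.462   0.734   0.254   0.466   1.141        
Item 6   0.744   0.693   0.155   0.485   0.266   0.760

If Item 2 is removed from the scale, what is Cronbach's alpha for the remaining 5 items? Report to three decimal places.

Remaining items: Item 1, Item 3, Item 4, Item 5, Item 6 (k = 5).
sum of item variances = 2.406 + 0.848 + 2.076 + 1.141 + 0.760 = 7.231
Var(T) = 7.231 + 2 × 5.312 = 17.855
α (item deleted) = (5/4)·(1 − 7.231/17.855) = 0.744

α = 0.744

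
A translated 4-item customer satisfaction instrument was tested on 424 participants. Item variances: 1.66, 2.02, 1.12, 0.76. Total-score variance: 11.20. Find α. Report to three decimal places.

α = 0.671

sum of item variances = 1.66 + 2.02 + 1.12 + 0.76 = 5.56
α = (k/(k−1))·(1 − sum of item variances/total variance) = (4/3)·(1 − 5.56/11.20) = 0.671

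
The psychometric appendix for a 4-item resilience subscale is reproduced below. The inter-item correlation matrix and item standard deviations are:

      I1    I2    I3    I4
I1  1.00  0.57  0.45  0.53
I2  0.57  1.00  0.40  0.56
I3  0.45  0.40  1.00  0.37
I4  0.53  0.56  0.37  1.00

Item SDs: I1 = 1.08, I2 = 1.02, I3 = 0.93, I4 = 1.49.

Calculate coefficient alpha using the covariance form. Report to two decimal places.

coefficient alpha = 0.78

Σσ²ᵢ = 1.08² + 1.02² + 0.93² + 1.49² = 5.2918
Covariances σ_ij = r_ij · s_i · s_j:
  σ(I1,I2) = 0.57 × 1.08 × 1.02 = 0.6279
  σ(I1,I3) = 0.45 × 1.08 × 0.93 = 0.4520
  σ(I1,I4) = 0.53 × 1.08 × 1.49 = 0.8529
  σ(I2,I3) = 0.40 × 1.02 × 0.93 = 0.3794
  σ(I2,I4) = 0.56 × 1.02 × 1.49 = 0.8511
  σ(I3,I4) = 0.37 × 0.93 × 1.49 = 0.5127
σ²_T = Σσ²ᵢ + 2·Σσ_ij = 5.2918 + 2 × 3.6760 = 12.6438
α = (4/3)·(1 − 5.2918/12.6438) = 0.78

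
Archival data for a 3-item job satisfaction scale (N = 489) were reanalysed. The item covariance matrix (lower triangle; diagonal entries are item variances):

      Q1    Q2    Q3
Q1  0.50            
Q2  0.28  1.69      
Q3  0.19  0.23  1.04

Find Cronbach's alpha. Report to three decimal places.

Σσᵢ² = 0.50 + 1.69 + 1.04 = 3.23
Sum of off-diagonal covariances = 0.70
σ²_T = 3.23 + 2 × 0.70 = 4.63
α = (k/(k−1))·(1 − Σσᵢ²/σ²_T) = (3/2)·(1 − 3.23/4.63) = 0.454

α = 0.454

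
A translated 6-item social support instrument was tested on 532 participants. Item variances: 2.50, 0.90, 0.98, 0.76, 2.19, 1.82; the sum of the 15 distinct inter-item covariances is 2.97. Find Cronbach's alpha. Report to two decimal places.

Σσᵢ² = 2.50 + 0.90 + 0.98 + 0.76 + 2.19 + 1.82 = 9.15
Sum of distinct covariances = 2.97
σ²_T = Σσᵢ² + 2·Σcov = 9.15 + 2 × 2.97 = 15.09
α = (6/5)·(1 − 9.15/15.09) = 0.47

Cronbach's alpha = 0.47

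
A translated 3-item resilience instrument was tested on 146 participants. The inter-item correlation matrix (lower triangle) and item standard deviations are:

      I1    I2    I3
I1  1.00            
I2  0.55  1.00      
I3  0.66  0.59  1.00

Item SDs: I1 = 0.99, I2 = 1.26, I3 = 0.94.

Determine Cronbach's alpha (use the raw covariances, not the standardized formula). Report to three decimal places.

Σσ²ᵢ = 0.99² + 1.26² + 0.94² = 3.4513
Covariances σ_ij = r_ij · s_i · s_j:
  σ(I1,I2) = 0.55 × 0.99 × 1.26 = 0.6861
  σ(I1,I3) = 0.66 × 0.99 × 0.94 = 0.6142
  σ(I2,I3) = 0.59 × 1.26 × 0.94 = 0.6988
σ²_T = Σσ²ᵢ + 2·Σσ_ij = 3.4513 + 2 × 1.9991 = 7.4495
α = (3/2)·(1 − 3.4513/7.4495) = 0.805

α = 0.805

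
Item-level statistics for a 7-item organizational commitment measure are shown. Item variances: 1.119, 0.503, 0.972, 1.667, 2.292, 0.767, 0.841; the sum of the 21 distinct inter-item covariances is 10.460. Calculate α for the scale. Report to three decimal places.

Σσᵢ² = 1.119 + 0.503 + 0.972 + 1.667 + 2.292 + 0.767 + 0.841 = 8.161
Sum of distinct covariances = 10.460
σ²_total = Σσᵢ² + 2·Σcov = 8.161 + 2 × 10.460 = 29.081
α = (7/6)·(1 − 8.161/29.081) = 0.839

α = 0.839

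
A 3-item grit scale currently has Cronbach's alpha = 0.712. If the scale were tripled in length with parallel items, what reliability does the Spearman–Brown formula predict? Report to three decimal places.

predicted reliability = 0.881

Length factor m = 3
α' = m·α / (1 + (m−1)·α)
   = 3 × 0.712 / (1 + (3 − 1) × 0.712)
   = 2.1360 / 2.4240 = 0.881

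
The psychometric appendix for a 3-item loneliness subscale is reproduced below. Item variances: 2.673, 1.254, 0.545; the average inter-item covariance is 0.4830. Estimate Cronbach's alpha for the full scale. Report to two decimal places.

α = 0.59

Σσ²ᵢ = 2.673 + 1.254 + 0.545 = 4.472
Sum of the 3 distinct covariances = 3 × 0.4830 = 1.4490
total variance = Σσ²ᵢ + 2·Σcov = 4.472 + 2 × 1.4490 = 7.3700
α = (3/2)·(1 − 4.472/7.3700) = 0.59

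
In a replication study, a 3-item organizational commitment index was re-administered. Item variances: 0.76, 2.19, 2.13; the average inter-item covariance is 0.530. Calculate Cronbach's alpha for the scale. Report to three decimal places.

α = 0.577

Σσᵢ² = 0.76 + 2.19 + 2.13 = 5.08
Sum of the 3 distinct covariances = 3 × 0.530 = 1.590
σ²_T = Σσᵢ² + 2·Σcov = 5.08 + 2 × 1.590 = 8.260
α = (3/2)·(1 − 5.08/8.260) = 0.577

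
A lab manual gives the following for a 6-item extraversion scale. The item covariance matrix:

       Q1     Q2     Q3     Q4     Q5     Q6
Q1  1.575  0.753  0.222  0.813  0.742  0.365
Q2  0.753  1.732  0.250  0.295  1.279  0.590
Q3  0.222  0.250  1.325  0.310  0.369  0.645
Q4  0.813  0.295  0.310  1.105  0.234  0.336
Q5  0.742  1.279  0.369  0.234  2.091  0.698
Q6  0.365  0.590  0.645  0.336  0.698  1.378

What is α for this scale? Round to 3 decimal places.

α = 0.758

ΣVar(i) = 1.575 + 1.732 + 1.325 + 1.105 + 2.091 + 1.378 = 9.206
Sum of off-diagonal covariances = 7.901
Var(T) = 9.206 + 2 × 7.901 = 25.008
α = (k/(k−1))·(1 − ΣVar(i)/Var(T)) = (6/5)·(1 − 9.206/25.008) = 0.758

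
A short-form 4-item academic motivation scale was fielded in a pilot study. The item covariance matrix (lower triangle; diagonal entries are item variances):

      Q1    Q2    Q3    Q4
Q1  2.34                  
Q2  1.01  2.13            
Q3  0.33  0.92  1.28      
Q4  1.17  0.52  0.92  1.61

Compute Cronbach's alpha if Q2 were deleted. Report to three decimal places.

Remaining items: Q1, Q3, Q4 (k = 3).
Σσᵢ² = 2.34 + 1.28 + 1.61 = 5.23
total variance = 5.23 + 2 × 2.42 = 10.07
α (item deleted) = (3/2)·(1 − 5.23/10.07) = 0.721

α = 0.721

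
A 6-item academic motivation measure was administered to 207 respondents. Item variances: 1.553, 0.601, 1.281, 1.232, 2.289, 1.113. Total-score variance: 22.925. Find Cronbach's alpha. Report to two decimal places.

ΣVar(i) = 1.553 + 0.601 + 1.281 + 1.232 + 2.289 + 1.113 = 8.069
α = (k/(k−1))·(1 − ΣVar(i)/σ²_total) = (6/5)·(1 − 8.069/22.925) = 0.78

Cronbach's alpha = 0.78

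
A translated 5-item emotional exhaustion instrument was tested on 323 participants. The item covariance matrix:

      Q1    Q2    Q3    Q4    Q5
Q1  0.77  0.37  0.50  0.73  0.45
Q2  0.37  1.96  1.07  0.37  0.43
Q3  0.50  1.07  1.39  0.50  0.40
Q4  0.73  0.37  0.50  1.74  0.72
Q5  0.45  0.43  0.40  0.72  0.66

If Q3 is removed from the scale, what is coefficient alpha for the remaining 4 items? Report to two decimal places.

Remaining items: Q1, Q2, Q4, Q5 (k = 4).
ΣVar(i) = 0.77 + 1.96 + 1.74 + 0.66 = 5.13
σ²_total = 5.13 + 2 × 3.07 = 11.27
α (item deleted) = (4/3)·(1 − 5.13/11.27) = 0.73

coefficient alpha = 0.73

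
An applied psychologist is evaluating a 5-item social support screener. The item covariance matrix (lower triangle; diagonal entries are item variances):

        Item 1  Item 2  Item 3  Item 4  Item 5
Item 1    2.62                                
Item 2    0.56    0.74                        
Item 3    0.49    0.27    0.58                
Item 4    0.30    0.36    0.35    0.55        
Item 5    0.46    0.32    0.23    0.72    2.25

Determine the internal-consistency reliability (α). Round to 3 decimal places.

α = 0.683

Σσ²ᵢ = 2.62 + 0.74 + 0.58 + 0.55 + 2.25 = 6.74
Σ_{i<j} σ_ij = 4.06
σ²_total = 6.74 + 2 × 4.06 = 14.86
α = (k/(k−1))·(1 − Σσ²ᵢ/σ²_total) = (5/4)·(1 − 6.74/14.86) = 0.683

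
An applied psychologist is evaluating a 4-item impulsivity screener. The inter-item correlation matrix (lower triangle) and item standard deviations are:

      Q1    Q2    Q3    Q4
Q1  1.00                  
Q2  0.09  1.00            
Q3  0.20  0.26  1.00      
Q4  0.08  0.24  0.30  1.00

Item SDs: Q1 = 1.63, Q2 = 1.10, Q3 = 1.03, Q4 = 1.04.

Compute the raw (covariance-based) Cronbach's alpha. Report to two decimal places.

α = 0.45

Σσ²ᵢ = 1.63² + 1.10² + 1.03² + 1.04² = 6.0094
Covariances σ_ij = r_ij · s_i · s_j:
  σ(Q1,Q2) = 0.09 × 1.63 × 1.10 = 0.1614
  σ(Q1,Q3) = 0.20 × 1.63 × 1.03 = 0.3358
  σ(Q1,Q4) = 0.08 × 1.63 × 1.04 = 0.1356
  σ(Q2,Q3) = 0.26 × 1.10 × 1.03 = 0.2946
  σ(Q2,Q4) = 0.24 × 1.10 × 1.04 = 0.2746
  σ(Q3,Q4) = 0.30 × 1.03 × 1.04 = 0.3214
σ²_T = Σσ²ᵢ + 2·Σσ_ij = 6.0094 + 2 × 1.5234 = 9.0562
α = (4/3)·(1 − 6.0094/9.0562) = 0.45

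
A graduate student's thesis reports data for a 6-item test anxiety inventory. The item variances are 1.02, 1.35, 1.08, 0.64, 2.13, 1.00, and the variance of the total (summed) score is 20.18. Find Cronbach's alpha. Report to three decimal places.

ΣVar(i) = 1.02 + 1.35 + 1.08 + 0.64 + 2.13 + 1.00 = 7.22
α = (k/(k−1))·(1 − ΣVar(i)/σ²_T) = (6/5)·(1 − 7.22/20.18) = 0.771

Cronbach's alpha = 0.771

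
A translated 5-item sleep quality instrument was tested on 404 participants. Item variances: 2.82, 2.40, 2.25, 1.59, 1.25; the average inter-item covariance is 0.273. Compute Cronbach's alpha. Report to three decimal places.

α = 0.433

sum of item variances = 2.82 + 2.40 + 2.25 + 1.59 + 1.25 = 10.31
Sum of the 10 distinct covariances = 10 × 0.273 = 2.730
total variance = sum of item variances + 2·Σcov = 10.31 + 2 × 2.730 = 15.770
α = (5/4)·(1 − 10.31/15.770) = 0.433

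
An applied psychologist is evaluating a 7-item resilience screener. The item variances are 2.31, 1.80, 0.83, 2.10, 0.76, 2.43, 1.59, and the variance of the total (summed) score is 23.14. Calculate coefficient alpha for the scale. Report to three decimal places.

α = 0.571

ΣVar(i) = 2.31 + 1.80 + 0.83 + 2.10 + 0.76 + 2.43 + 1.59 = 11.82
α = (k/(k−1))·(1 − ΣVar(i)/total variance) = (7/6)·(1 − 11.82/23.14) = 0.571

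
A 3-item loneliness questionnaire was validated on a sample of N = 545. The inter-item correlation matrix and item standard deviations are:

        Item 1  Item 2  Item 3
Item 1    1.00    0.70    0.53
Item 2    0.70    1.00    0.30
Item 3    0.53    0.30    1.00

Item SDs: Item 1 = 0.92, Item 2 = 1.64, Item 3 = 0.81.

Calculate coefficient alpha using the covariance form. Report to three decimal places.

α = 0.703

Σσ²ᵢ = 0.92² + 1.64² + 0.81² = 4.1921
Covariances σ_ij = r_ij · s_i · s_j:
  σ(Item 1,Item 2) = 0.70 × 0.92 × 1.64 = 1.0562
  σ(Item 1,Item 3) = 0.53 × 0.92 × 0.81 = 0.3950
  σ(Item 2,Item 3) = 0.30 × 1.64 × 0.81 = 0.3985
σ²_T = Σσ²ᵢ + 2·Σσ_ij = 4.1921 + 2 × 1.8497 = 7.8915
α = (3/2)·(1 − 4.1921/7.8915) = 0.703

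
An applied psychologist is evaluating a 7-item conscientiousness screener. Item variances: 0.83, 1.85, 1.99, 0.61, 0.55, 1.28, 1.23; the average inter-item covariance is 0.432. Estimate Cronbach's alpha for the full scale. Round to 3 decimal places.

α = 0.799

Σσ²ᵢ = 0.83 + 1.85 + 1.99 + 0.61 + 0.55 + 1.28 + 1.23 = 8.34
Sum of the 21 distinct covariances = 21 × 0.432 = 9.072
total variance = Σσ²ᵢ + 2·Σcov = 8.34 + 2 × 9.072 = 26.484
α = (7/6)·(1 − 8.34/26.484) = 0.799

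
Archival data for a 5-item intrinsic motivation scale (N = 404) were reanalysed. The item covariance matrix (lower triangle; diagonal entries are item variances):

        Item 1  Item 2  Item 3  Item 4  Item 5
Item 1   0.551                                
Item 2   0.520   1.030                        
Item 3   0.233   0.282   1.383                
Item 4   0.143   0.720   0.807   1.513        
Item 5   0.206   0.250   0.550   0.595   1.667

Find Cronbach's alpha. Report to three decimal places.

ΣVar(i) = 0.551 + 1.030 + 1.383 + 1.513 + 1.667 = 6.144
Sum of the distinct covariances = 4.306
total variance = 6.144 + 2 × 4.306 = 14.756
α = (k/(k−1))·(1 − ΣVar(i)/total variance) = (5/4)·(1 − 6.144/14.756) = 0.730

α = 0.730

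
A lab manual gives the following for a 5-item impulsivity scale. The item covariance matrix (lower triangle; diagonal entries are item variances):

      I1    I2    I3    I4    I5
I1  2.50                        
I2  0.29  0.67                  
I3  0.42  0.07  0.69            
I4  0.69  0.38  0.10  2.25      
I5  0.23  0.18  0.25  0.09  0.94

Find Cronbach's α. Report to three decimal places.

Cronbach's α = 0.542

Σσᵢ² = 2.50 + 0.67 + 0.69 + 2.25 + 0.94 = 7.05
Sum of the distinct covariances = 2.70
Var(T) = 7.05 + 2 × 2.70 = 12.45
α = (k/(k−1))·(1 − Σσᵢ²/Var(T)) = (5/4)·(1 − 7.05/12.45) = 0.542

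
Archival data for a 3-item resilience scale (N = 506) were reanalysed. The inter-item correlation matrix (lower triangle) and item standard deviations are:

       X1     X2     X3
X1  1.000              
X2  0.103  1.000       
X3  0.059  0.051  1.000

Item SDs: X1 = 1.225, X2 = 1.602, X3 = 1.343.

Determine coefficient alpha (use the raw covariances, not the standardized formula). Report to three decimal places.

Σσ²ᵢ = 1.225² + 1.602² + 1.343² = 5.8707
Covariances σ_ij = r_ij · s_i · s_j:
  σ(X1,X2) = 0.103 × 1.225 × 1.602 = 0.2021
  σ(X1,X3) = 0.059 × 1.225 × 1.343 = 0.0971
  σ(X2,X3) = 0.051 × 1.602 × 1.343 = 0.1097
σ²_T = Σσ²ᵢ + 2·Σσ_ij = 5.8707 + 2 × 0.4089 = 6.6885
α = (3/2)·(1 − 5.8707/6.6885) = 0.183

α = 0.183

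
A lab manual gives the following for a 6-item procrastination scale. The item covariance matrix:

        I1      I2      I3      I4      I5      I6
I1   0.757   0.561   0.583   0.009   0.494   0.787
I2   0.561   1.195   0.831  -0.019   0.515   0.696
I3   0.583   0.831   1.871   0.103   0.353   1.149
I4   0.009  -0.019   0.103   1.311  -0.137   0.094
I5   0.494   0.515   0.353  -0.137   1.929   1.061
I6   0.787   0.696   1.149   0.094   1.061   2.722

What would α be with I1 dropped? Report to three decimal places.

Remaining items: I2, I3, I4, I5, I6 (k = 5).
Σσᵢ² = 1.195 + 1.871 + 1.311 + 1.929 + 2.722 = 9.028
total variance = 9.028 + 2 × 4.646 = 18.320
α (item deleted) = (5/4)·(1 − 9.028/18.320) = 0.634

α = 0.634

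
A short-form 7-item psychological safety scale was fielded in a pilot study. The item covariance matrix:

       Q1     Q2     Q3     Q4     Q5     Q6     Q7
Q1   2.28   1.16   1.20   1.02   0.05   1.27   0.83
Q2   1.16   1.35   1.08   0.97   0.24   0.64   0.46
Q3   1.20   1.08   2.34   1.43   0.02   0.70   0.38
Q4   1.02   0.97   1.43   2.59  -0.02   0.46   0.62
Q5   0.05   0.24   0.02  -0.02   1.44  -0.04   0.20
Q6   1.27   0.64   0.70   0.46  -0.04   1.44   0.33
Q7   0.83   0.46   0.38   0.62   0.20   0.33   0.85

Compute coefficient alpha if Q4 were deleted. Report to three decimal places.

coefficient alpha = 0.765

Remaining items: Q1, Q2, Q3, Q5, Q6, Q7 (k = 6).
sum of item variances = 2.28 + 1.35 + 2.34 + 1.44 + 1.44 + 0.85 = 9.70
Var(T) = 9.70 + 2 × 8.52 = 26.74
α (item deleted) = (6/5)·(1 − 9.70/26.74) = 0.765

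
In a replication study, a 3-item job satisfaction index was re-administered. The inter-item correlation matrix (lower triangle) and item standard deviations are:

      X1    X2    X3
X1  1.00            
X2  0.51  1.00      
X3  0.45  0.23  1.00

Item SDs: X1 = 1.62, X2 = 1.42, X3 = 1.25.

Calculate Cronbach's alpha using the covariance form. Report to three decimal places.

Σσ²ᵢ = 1.62² + 1.42² + 1.25² = 6.2033
Covariances σ_ij = r_ij · s_i · s_j:
  σ(X1,X2) = 0.51 × 1.62 × 1.42 = 1.1732
  σ(X1,X3) = 0.45 × 1.62 × 1.25 = 0.9113
  σ(X2,X3) = 0.23 × 1.42 × 1.25 = 0.4083
σ²_T = Σσ²ᵢ + 2·Σσ_ij = 6.2033 + 2 × 2.4928 = 11.1889
α = (3/2)·(1 − 6.2033/11.1889) = 0.668

α = 0.668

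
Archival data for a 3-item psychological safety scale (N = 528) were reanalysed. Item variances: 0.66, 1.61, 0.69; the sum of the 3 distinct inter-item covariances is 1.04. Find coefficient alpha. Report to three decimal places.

α = 0.619

Σσ²ᵢ = 0.66 + 1.61 + 0.69 = 2.96
Sum of distinct covariances = 1.04
σ²_T = Σσ²ᵢ + 2·Σcov = 2.96 + 2 × 1.04 = 5.04
α = (3/2)·(1 − 2.96/5.04) = 0.619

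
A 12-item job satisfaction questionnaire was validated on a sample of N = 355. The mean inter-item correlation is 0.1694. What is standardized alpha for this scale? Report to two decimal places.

α = 0.71

Standardized α = k·r̄ / (1 + (k−1)·r̄) = 12 × 0.1694 / (1 + 11 × 0.1694)
  = 2.0328 / 2.8634 = 0.71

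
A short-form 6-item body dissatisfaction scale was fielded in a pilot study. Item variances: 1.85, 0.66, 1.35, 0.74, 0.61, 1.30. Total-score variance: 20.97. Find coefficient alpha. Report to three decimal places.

Σσ²ᵢ = 1.85 + 0.66 + 1.35 + 0.74 + 0.61 + 1.30 = 6.51
α = (k/(k−1))·(1 − Σσ²ᵢ/σ²_T) = (6/5)·(1 − 6.51/20.97) = 0.827

α = 0.827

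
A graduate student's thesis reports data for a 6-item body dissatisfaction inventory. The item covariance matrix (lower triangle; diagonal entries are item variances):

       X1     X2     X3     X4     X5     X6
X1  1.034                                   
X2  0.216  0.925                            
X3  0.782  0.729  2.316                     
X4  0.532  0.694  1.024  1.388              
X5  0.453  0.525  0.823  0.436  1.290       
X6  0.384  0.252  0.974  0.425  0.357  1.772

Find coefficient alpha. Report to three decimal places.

α = 0.796

sum of item variances = 1.034 + 0.925 + 2.316 + 1.388 + 1.290 + 1.772 = 8.725
Sum of the distinct covariances = 8.606
σ²_T = 8.725 + 2 × 8.606 = 25.937
α = (k/(k−1))·(1 − sum of item variances/σ²_T) = (6/5)·(1 − 8.725/25.937) = 0.796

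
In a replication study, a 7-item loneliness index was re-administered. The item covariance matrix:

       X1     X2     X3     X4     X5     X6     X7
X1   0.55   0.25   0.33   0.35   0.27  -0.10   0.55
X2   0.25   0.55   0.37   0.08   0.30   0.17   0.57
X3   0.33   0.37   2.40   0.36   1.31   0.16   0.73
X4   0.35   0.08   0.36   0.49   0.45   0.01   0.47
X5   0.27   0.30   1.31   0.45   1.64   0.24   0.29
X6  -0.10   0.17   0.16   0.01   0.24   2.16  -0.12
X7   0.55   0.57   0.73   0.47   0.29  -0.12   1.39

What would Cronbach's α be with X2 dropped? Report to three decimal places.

Remaining items: X1, X3, X4, X5, X6, X7 (k = 6).
sum of item variances = 0.55 + 2.40 + 0.49 + 1.64 + 2.16 + 1.39 = 8.63
Var(T) = 8.63 + 2 × 5.30 = 19.23
α (item deleted) = (6/5)·(1 − 8.63/19.23) = 0.661

Cronbach's α = 0.661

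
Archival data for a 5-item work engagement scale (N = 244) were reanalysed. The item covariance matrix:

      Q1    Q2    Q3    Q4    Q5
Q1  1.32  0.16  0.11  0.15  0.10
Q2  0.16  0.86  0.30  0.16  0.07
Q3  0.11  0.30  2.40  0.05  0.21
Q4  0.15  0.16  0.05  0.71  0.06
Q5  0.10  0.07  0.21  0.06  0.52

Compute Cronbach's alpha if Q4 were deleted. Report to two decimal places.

Cronbach's alpha = 0.36

Remaining items: Q1, Q2, Q3, Q5 (k = 4).
ΣVar(i) = 1.32 + 0.86 + 2.40 + 0.52 = 5.10
σ²_total = 5.10 + 2 × 0.95 = 7.00
α (item deleted) = (4/3)·(1 − 5.10/7.00) = 0.36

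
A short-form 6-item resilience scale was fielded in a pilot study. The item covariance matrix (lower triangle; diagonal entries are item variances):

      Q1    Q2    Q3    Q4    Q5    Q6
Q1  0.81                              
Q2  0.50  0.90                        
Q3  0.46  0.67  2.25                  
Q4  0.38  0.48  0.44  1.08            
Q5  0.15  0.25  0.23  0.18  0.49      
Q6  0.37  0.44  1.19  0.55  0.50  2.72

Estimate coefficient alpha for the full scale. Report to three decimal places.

coefficient alpha = 0.746

Σσᵢ² = 0.81 + 0.90 + 2.25 + 1.08 + 0.49 + 2.72 = 8.25
Sum of off-diagonal covariances = 6.79
total variance = 8.25 + 2 × 6.79 = 21.83
α = (k/(k−1))·(1 − Σσᵢ²/total variance) = (6/5)·(1 − 8.25/21.83) = 0.746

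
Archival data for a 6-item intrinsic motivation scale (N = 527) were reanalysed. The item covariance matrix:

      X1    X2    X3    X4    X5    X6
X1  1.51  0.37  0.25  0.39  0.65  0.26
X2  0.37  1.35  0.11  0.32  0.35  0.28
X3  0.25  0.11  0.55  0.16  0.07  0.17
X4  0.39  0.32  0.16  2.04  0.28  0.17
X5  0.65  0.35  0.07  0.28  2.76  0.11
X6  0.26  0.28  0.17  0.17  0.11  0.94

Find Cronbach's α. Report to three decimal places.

Cronbach's α = 0.555

ΣVar(i) = 1.51 + 1.35 + 0.55 + 2.04 + 2.76 + 0.94 = 9.15
Σ_{i<j} σ_ij = 3.94
Var(T) = 9.15 + 2 × 3.94 = 17.03
α = (k/(k−1))·(1 − ΣVar(i)/Var(T)) = (6/5)·(1 − 9.15/17.03) = 0.555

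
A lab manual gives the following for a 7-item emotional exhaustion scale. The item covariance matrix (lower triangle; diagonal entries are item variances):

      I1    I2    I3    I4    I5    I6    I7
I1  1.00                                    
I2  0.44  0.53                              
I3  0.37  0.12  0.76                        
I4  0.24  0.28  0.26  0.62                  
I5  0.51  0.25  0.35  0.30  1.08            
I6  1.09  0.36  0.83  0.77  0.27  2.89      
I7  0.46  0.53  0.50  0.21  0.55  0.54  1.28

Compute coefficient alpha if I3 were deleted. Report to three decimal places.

Remaining items: I1, I2, I4, I5, I6, I7 (k = 6).
Σσ²ᵢ = 1.00 + 0.53 + 0.62 + 1.08 + 2.89 + 1.28 = 7.40
Var(T) = 7.40 + 2 × 6.80 = 21.00
α (item deleted) = (6/5)·(1 − 7.40/21.00) = 0.777

α = 0.777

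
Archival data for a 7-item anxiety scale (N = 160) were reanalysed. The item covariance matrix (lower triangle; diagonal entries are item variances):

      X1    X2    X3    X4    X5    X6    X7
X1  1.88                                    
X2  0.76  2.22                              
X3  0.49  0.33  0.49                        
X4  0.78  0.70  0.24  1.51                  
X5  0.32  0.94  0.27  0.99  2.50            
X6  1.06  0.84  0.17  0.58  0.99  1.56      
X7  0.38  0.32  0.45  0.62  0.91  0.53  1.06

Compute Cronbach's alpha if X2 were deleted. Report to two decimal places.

α = 0.79

Remaining items: X1, X3, X4, X5, X6, X7 (k = 6).
Σσ²ᵢ = 1.88 + 0.49 + 1.51 + 2.50 + 1.56 + 1.06 = 9.00
σ²_total = 9.00 + 2 × 8.78 = 26.56
α (item deleted) = (6/5)·(1 − 9.00/26.56) = 0.79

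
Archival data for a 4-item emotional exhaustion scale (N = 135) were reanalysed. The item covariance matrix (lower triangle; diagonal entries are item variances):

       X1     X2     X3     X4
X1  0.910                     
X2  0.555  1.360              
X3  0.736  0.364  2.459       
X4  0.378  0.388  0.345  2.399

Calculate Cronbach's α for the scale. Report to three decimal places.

Cronbach's α = 0.583

sum of item variances = 0.910 + 1.360 + 2.459 + 2.399 = 7.128
Sum of the distinct covariances = 2.766
σ²_total = 7.128 + 2 × 2.766 = 12.660
α = (k/(k−1))·(1 − sum of item variances/σ²_total) = (4/3)·(1 − 7.128/12.660) = 0.583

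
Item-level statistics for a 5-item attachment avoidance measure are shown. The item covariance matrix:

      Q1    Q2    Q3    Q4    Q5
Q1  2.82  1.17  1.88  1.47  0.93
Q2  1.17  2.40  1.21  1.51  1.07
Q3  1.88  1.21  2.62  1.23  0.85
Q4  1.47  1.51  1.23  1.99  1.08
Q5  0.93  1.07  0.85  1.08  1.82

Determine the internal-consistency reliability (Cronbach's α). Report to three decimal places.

sum of item variances = 2.82 + 2.40 + 2.62 + 1.99 + 1.82 = 11.65
Sum of off-diagonal covariances = 12.40
Var(T) = 11.65 + 2 × 12.40 = 36.45
α = (k/(k−1))·(1 − sum of item variances/Var(T)) = (5/4)·(1 − 11.65/36.45) = 0.850

Cronbach's α = 0.850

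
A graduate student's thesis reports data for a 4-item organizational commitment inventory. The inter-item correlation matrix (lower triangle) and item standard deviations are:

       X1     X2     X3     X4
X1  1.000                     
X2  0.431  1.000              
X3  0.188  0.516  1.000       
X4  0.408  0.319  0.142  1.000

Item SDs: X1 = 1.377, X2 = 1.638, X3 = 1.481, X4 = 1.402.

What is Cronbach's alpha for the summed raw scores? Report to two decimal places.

α = 0.67

Σσ²ᵢ = 1.377² + 1.638² + 1.481² + 1.402² = 8.7381
Covariances σ_ij = r_ij · s_i · s_j:
  σ(X1,X2) = 0.431 × 1.377 × 1.638 = 0.9721
  σ(X1,X3) = 0.188 × 1.377 × 1.481 = 0.3834
  σ(X1,X4) = 0.408 × 1.377 × 1.402 = 0.7877
  σ(X2,X3) = 0.516 × 1.638 × 1.481 = 1.2518
  σ(X2,X4) = 0.319 × 1.638 × 1.402 = 0.7326
  σ(X3,X4) = 0.142 × 1.481 × 1.402 = 0.2948
σ²_T = Σσ²ᵢ + 2·Σσ_ij = 8.7381 + 2 × 4.4224 = 17.5829
α = (4/3)·(1 − 8.7381/17.5829) = 0.67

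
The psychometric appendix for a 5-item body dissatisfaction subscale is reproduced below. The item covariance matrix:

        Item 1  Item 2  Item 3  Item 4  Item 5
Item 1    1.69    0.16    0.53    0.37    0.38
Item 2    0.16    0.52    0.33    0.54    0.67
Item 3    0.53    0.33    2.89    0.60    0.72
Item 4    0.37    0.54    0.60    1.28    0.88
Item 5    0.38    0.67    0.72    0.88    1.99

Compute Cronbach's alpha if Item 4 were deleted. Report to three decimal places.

Cronbach's alpha = 0.587

Remaining items: Item 1, Item 2, Item 3, Item 5 (k = 4).
sum of item variances = 1.69 + 0.52 + 2.89 + 1.99 = 7.09
σ²_total = 7.09 + 2 × 2.79 = 12.67
α (item deleted) = (4/3)·(1 − 7.09/12.67) = 0.587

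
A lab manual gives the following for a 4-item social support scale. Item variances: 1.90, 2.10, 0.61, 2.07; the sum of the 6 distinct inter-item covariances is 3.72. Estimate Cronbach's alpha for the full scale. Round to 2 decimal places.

α = 0.70

Σσᵢ² = 1.90 + 2.10 + 0.61 + 2.07 = 6.68
Sum of distinct covariances = 3.72
σ²_T = Σσᵢ² + 2·Σcov = 6.68 + 2 × 3.72 = 14.12
α = (4/3)·(1 − 6.68/14.12) = 0.70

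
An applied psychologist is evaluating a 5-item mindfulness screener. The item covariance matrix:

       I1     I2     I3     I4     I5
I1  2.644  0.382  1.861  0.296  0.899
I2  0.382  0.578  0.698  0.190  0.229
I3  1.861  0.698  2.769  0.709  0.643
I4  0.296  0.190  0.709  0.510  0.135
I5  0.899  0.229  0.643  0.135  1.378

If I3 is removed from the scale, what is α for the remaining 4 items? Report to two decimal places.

α = 0.61

Remaining items: I1, I2, I4, I5 (k = 4).
Σσ²ᵢ = 2.644 + 0.578 + 0.510 + 1.378 = 5.110
total variance = 5.110 + 2 × 2.131 = 9.372
α (item deleted) = (4/3)·(1 − 5.110/9.372) = 0.61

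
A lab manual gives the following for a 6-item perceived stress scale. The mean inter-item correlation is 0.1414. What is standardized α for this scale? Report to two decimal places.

standardized α = 0.50

Standardized α = k·r̄ / (1 + (k−1)·r̄) = 6 × 0.1414 / (1 + 5 × 0.1414)
  = 0.8484 / 1.7070 = 0.50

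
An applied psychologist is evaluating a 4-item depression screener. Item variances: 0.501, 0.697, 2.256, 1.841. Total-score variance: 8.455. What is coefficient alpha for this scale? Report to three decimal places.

Σσᵢ² = 0.501 + 0.697 + 2.256 + 1.841 = 5.295
α = (k/(k−1))·(1 − Σσᵢ²/Var(T)) = (4/3)·(1 − 5.295/8.455) = 0.498

α = 0.498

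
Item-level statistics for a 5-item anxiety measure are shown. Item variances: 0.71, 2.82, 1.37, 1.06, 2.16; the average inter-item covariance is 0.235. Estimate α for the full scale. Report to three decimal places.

α = 0.458

sum of item variances = 0.71 + 2.82 + 1.37 + 1.06 + 2.16 = 8.12
Sum of the 10 distinct covariances = 10 × 0.235 = 2.350
σ²_T = sum of item variances + 2·Σcov = 8.12 + 2 × 2.350 = 12.820
α = (5/4)·(1 − 8.12/12.820) = 0.458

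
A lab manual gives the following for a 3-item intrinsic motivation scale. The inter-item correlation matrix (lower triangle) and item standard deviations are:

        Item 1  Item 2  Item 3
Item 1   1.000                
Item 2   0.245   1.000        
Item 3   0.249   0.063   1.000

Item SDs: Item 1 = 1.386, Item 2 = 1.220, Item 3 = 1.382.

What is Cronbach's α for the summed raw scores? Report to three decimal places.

Cronbach's α = 0.409

Σσ²ᵢ = 1.386² + 1.220² + 1.382² = 5.3193
Covariances σ_ij = r_ij · s_i · s_j:
  σ(Item 1,Item 2) = 0.245 × 1.386 × 1.220 = 0.4143
  σ(Item 1,Item 3) = 0.249 × 1.386 × 1.382 = 0.4769
  σ(Item 2,Item 3) = 0.063 × 1.220 × 1.382 = 0.1062
σ²_T = Σσ²ᵢ + 2·Σσ_ij = 5.3193 + 2 × 0.9974 = 7.3141
α = (3/2)·(1 − 5.3193/7.3141) = 0.409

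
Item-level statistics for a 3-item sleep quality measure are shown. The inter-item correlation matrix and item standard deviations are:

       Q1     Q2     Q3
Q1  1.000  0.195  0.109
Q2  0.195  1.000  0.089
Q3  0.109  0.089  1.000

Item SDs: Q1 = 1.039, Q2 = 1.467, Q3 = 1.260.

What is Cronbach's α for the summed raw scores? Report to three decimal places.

Cronbach's α = 0.301

Σσ²ᵢ = 1.039² + 1.467² + 1.260² = 4.8192
Covariances σ_ij = r_ij · s_i · s_j:
  σ(Q1,Q2) = 0.195 × 1.039 × 1.467 = 0.2972
  σ(Q1,Q3) = 0.109 × 1.039 × 1.260 = 0.1427
  σ(Q2,Q3) = 0.089 × 1.467 × 1.260 = 0.1645
σ²_T = Σσ²ᵢ + 2·Σσ_ij = 4.8192 + 2 × 0.6044 = 6.0280
α = (3/2)·(1 − 4.8192/6.0280) = 0.301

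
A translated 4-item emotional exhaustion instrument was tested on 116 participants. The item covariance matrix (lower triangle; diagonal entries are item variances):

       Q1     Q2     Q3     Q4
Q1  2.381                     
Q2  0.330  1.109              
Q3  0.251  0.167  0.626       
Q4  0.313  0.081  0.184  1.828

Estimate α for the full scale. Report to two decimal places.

α = 0.41

Σσ²ᵢ = 2.381 + 1.109 + 0.626 + 1.828 = 5.944
Sum of off-diagonal covariances = 1.326
σ²_total = 5.944 + 2 × 1.326 = 8.596
α = (k/(k−1))·(1 − Σσ²ᵢ/σ²_total) = (4/3)·(1 − 5.944/8.596) = 0.41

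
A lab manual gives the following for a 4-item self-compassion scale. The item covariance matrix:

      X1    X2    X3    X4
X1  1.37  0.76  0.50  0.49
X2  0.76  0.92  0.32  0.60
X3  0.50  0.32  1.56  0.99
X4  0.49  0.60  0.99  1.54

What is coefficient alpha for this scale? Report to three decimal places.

α = 0.768

ΣVar(i) = 1.37 + 0.92 + 1.56 + 1.54 = 5.39
Σ_{i<j} σ_ij = 3.66
σ²_total = 5.39 + 2 × 3.66 = 12.71
α = (k/(k−1))·(1 − ΣVar(i)/σ²_total) = (4/3)·(1 − 5.39/12.71) = 0.768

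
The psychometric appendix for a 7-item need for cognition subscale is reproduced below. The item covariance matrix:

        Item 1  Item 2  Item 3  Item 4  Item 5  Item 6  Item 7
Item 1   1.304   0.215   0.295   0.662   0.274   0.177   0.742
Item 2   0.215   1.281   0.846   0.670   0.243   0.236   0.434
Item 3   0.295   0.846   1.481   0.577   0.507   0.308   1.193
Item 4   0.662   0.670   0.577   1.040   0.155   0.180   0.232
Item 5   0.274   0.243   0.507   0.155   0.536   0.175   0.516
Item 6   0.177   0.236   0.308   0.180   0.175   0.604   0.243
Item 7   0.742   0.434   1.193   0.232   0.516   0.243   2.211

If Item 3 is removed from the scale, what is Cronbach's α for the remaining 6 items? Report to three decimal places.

α = 0.716

Remaining items: Item 1, Item 2, Item 4, Item 5, Item 6, Item 7 (k = 6).
Σσ²ᵢ = 1.304 + 1.281 + 1.040 + 0.536 + 0.604 + 2.211 = 6.976
σ²_T = 6.976 + 2 × 5.154 = 17.284
α (item deleted) = (6/5)·(1 − 6.976/17.284) = 0.716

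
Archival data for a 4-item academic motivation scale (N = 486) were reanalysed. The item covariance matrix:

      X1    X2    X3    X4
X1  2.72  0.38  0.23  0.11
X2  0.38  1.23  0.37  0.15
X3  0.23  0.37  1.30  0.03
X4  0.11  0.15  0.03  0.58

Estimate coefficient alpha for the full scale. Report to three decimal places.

Σσᵢ² = 2.72 + 1.23 + 1.30 + 0.58 = 5.83
Σ_{i<j} σ_ij = 1.27
total variance = 5.83 + 2 × 1.27 = 8.37
α = (k/(k−1))·(1 − Σσᵢ²/total variance) = (4/3)·(1 − 5.83/8.37) = 0.405

α = 0.405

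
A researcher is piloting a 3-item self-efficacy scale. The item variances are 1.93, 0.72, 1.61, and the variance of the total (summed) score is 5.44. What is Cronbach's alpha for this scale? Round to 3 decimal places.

Cronbach's alpha = 0.325

Σσ²ᵢ = 1.93 + 0.72 + 1.61 = 4.26
α = (k/(k−1))·(1 − Σσ²ᵢ/σ²_T) = (3/2)·(1 − 4.26/5.44) = 0.325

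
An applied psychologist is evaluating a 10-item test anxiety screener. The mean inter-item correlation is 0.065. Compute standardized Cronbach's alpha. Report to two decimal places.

α = 0.41

Standardized α = k·r̄ / (1 + (k−1)·r̄) = 10 × 0.065 / (1 + 9 × 0.065)
  = 0.6500 / 1.5850 = 0.41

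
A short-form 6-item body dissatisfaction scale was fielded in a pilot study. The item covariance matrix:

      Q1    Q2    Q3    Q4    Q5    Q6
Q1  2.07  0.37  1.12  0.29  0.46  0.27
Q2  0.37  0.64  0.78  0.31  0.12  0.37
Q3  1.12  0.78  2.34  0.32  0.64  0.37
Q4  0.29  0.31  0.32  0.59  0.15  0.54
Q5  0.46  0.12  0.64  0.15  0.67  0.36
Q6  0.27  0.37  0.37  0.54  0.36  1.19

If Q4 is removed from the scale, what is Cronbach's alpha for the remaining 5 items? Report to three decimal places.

Remaining items: Q1, Q2, Q3, Q5, Q6 (k = 5).
Σσᵢ² = 2.07 + 0.64 + 2.34 + 0.67 + 1.19 = 6.91
σ²_T = 6.91 + 2 × 4.86 = 16.63
α (item deleted) = (5/4)·(1 − 6.91/16.63) = 0.731

Cronbach's alpha = 0.731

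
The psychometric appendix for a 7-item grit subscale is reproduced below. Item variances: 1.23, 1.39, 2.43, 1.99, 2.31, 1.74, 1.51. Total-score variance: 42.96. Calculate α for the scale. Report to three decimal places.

sum of item variances = 1.23 + 1.39 + 2.43 + 1.99 + 2.31 + 1.74 + 1.51 = 12.60
α = (k/(k−1))·(1 − sum of item variances/σ²_T) = (7/6)·(1 − 12.60/42.96) = 0.824

α = 0.824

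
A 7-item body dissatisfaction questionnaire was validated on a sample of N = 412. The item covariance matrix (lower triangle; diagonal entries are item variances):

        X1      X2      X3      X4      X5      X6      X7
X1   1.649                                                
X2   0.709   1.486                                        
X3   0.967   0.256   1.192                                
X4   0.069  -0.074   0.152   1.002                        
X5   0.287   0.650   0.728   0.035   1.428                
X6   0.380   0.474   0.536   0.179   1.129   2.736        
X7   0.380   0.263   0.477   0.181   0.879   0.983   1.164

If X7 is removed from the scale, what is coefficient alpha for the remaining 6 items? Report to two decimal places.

Remaining items: X1, X2, X3, X4, X5, X6 (k = 6).
sum of item variances = 1.649 + 1.486 + 1.192 + 1.002 + 1.428 + 2.736 = 9.493
σ²_total = 9.493 + 2 × 6.477 = 22.447
α (item deleted) = (6/5)·(1 − 9.493/22.447) = 0.69

α = 0.69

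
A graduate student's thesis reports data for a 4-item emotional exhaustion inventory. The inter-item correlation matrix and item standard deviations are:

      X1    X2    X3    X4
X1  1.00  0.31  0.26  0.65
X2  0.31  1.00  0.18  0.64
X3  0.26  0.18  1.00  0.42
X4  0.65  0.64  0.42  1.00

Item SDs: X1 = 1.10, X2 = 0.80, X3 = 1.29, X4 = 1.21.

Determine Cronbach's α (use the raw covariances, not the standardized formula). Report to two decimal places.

Σσ²ᵢ = 1.10² + 0.80² + 1.29² + 1.21² = 4.9782
Covariances σ_ij = r_ij · s_i · s_j:
  σ(X1,X2) = 0.31 × 1.10 × 0.80 = 0.2728
  σ(X1,X3) = 0.26 × 1.10 × 1.29 = 0.3689
  σ(X1,X4) = 0.65 × 1.10 × 1.21 = 0.8652
  σ(X2,X3) = 0.18 × 0.80 × 1.29 = 0.1858
  σ(X2,X4) = 0.64 × 0.80 × 1.21 = 0.6195
  σ(X3,X4) = 0.42 × 1.29 × 1.21 = 0.6556
σ²_T = Σσ²ᵢ + 2·Σσ_ij = 4.9782 + 2 × 2.9678 = 10.9138
α = (4/3)·(1 − 4.9782/10.9138) = 0.73

Cronbach's α = 0.73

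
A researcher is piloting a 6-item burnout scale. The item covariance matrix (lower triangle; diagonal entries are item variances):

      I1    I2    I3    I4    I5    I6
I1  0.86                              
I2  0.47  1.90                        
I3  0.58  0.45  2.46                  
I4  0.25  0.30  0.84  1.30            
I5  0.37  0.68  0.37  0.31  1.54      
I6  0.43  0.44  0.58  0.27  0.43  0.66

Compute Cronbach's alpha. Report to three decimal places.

Σσᵢ² = 0.86 + 1.90 + 2.46 + 1.30 + 1.54 + 0.66 = 8.72
Σ_{i<j} σ_ij = 6.77
σ²_total = 8.72 + 2 × 6.77 = 22.26
α = (k/(k−1))·(1 − Σσᵢ²/σ²_total) = (6/5)·(1 − 8.72/22.26) = 0.730

α = 0.730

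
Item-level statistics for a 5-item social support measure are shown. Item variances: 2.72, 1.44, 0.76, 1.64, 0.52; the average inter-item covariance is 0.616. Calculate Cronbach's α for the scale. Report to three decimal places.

Σσᵢ² = 2.72 + 1.44 + 0.76 + 1.64 + 0.52 = 7.08
Sum of the 10 distinct covariances = 10 × 0.616 = 6.160
σ²_total = Σσᵢ² + 2·Σcov = 7.08 + 2 × 6.160 = 19.400
α = (5/4)·(1 − 7.08/19.400) = 0.794

α = 0.794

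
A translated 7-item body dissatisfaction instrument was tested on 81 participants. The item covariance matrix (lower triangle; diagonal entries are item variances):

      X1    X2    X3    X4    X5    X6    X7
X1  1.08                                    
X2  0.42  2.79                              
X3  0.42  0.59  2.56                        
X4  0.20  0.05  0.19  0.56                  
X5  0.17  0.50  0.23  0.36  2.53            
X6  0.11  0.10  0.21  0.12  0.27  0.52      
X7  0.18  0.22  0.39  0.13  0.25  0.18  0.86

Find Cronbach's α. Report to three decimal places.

Σσᵢ² = 1.08 + 2.79 + 2.56 + 0.56 + 2.53 + 0.52 + 0.86 = 10.90
Σ_{i<j} σ_ij = 5.29
σ²_T = 10.90 + 2 × 5.29 = 21.48
α = (k/(k−1))·(1 − Σσᵢ²/σ²_T) = (7/6)·(1 − 10.90/21.48) = 0.575

α = 0.575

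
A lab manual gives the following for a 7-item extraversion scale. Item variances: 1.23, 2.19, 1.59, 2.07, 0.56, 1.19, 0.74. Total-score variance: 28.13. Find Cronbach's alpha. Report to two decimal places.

ΣVar(i) = 1.23 + 2.19 + 1.59 + 2.07 + 0.56 + 1.19 + 0.74 = 9.57
α = (k/(k−1))·(1 − ΣVar(i)/σ²_T) = (7/6)·(1 − 9.57/28.13) = 0.77

α = 0.77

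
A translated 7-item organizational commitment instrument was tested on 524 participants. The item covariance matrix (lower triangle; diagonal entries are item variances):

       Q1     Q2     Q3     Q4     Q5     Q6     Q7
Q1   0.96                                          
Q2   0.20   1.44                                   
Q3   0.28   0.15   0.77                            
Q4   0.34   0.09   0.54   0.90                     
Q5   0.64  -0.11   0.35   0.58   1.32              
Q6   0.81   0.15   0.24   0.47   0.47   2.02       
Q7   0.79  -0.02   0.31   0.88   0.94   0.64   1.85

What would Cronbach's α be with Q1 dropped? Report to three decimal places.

Remaining items: Q2, Q3, Q4, Q5, Q6, Q7 (k = 6).
Σσᵢ² = 1.44 + 0.77 + 0.90 + 1.32 + 2.02 + 1.85 = 8.30
σ²_total = 8.30 + 2 × 5.68 = 19.66
α (item deleted) = (6/5)·(1 − 8.30/19.66) = 0.693

Cronbach's α = 0.693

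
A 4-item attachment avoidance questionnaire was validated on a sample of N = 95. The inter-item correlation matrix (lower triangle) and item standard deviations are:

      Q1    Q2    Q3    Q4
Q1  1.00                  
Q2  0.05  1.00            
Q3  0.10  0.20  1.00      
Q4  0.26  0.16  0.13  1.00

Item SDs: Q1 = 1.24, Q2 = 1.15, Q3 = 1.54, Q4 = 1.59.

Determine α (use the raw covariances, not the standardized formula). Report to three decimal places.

α = 0.413

Σσ²ᵢ = 1.24² + 1.15² + 1.54² + 1.59² = 7.7598
Covariances σ_ij = r_ij · s_i · s_j:
  σ(Q1,Q2) = 0.05 × 1.24 × 1.15 = 0.0713
  σ(Q1,Q3) = 0.10 × 1.24 × 1.54 = 0.1910
  σ(Q1,Q4) = 0.26 × 1.24 × 1.59 = 0.5126
  σ(Q2,Q3) = 0.20 × 1.15 × 1.54 = 0.3542
  σ(Q2,Q4) = 0.16 × 1.15 × 1.59 = 0.2926
  σ(Q3,Q4) = 0.13 × 1.54 × 1.59 = 0.3183
σ²_T = Σσ²ᵢ + 2·Σσ_ij = 7.7598 + 2 × 1.7400 = 11.2398
α = (4/3)·(1 − 7.7598/11.2398) = 0.413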